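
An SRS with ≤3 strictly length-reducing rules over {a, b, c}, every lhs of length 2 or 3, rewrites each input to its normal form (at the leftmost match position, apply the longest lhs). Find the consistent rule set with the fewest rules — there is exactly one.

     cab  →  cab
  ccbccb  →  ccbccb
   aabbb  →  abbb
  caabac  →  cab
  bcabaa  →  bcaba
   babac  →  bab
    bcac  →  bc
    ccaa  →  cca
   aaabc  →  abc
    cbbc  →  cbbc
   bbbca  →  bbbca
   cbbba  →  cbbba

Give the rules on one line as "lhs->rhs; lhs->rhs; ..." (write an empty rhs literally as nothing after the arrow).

aa->a; ac->

  | cab
  | ccbccb
  | aabbb => abbb
  | caabac => cabac => cab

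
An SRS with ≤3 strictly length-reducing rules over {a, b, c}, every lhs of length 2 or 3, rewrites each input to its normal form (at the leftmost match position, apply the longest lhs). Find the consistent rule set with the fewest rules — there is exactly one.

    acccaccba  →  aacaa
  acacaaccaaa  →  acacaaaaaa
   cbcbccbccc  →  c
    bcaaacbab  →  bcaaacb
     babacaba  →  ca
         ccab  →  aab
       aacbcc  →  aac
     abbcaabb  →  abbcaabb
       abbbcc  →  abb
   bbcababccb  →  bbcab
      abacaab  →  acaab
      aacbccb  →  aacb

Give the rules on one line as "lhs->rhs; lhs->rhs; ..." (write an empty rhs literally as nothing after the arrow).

  | acccaccba => aacaccba => aacaaba => aacaa
  | acacaaccaaa => acacaaaaaa
  | cbcbccbccc => cbcbabccc => cbcbccc => cbcbac => cbcc => cba => c
  | bcaaacbab => bcaaacb

ba->; cc->a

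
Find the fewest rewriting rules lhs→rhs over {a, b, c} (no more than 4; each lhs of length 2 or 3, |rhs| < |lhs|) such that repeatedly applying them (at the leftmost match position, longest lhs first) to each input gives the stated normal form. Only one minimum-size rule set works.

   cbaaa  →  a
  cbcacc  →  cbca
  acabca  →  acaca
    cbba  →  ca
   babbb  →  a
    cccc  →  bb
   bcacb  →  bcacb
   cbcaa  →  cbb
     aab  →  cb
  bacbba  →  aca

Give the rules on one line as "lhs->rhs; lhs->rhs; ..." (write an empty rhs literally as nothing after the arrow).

aa->c; ab->a; ba->a; cc->b

  | cbaaa => caaa => cca => ba => a
  | cbcacc => cbcab => cbca
  | acabca => acaca
  | cbba => cba => ca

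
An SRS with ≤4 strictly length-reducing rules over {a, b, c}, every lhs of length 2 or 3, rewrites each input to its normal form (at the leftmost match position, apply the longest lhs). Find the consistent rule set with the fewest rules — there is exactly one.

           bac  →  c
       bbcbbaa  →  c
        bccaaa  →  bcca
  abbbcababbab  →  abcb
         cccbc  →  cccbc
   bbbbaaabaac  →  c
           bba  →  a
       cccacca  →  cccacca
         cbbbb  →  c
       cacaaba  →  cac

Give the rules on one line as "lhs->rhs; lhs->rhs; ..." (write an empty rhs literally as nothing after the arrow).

  | bac => c
  | bbcbbaa => cbbaa => caa => c
  | bccaaa => bcca
  | abbbcababbab => abcababbab => abcabbab => abcaab => abcb

aa->; ba->; bb->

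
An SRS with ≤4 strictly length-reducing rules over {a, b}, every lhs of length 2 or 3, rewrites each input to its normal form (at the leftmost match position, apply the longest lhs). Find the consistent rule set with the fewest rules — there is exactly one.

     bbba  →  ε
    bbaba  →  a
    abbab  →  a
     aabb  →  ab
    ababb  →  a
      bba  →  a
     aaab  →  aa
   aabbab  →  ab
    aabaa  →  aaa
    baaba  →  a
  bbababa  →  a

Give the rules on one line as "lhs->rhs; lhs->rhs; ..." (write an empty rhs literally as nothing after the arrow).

  | bbba => ba => ε
  | bbaba => aba => a
  | abbab => aab => a
  | aabb => ab

aab->a; ba->; bb->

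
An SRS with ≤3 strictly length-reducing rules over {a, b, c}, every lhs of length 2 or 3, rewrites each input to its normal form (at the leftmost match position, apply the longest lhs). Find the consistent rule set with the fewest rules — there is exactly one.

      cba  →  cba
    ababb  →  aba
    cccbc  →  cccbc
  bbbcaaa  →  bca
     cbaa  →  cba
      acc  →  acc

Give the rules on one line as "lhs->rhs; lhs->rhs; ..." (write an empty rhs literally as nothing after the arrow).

aa->a; bb->

  | cba
  | ababb => aba
  | cccbc
  | bbbcaaa => bcaaa => bcaa => bca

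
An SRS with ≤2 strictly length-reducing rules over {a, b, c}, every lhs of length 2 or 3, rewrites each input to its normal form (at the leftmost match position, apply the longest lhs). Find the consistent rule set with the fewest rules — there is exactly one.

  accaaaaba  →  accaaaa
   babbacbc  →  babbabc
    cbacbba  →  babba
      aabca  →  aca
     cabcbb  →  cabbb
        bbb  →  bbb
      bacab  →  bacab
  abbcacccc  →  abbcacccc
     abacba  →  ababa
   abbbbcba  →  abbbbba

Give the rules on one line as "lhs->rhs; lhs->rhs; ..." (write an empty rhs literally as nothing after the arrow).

  | accaaaaba => accaaaa
  | babbacbc => babbabc
  | cbacbba => bacbba => babba
  | aabca => aca

aab->a; cb->b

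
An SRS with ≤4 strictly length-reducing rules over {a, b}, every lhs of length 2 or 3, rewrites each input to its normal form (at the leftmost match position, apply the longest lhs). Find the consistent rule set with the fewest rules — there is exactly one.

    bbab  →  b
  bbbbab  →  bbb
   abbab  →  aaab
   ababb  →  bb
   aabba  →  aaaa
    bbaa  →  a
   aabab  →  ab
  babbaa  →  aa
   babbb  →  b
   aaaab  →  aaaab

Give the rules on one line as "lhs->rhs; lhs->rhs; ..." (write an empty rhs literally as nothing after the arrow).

  | bbab => b
  | bbbbab => bbb
  | abbab => aaab
  | ababb => bb

aba->; abb->aa; baa->; bba->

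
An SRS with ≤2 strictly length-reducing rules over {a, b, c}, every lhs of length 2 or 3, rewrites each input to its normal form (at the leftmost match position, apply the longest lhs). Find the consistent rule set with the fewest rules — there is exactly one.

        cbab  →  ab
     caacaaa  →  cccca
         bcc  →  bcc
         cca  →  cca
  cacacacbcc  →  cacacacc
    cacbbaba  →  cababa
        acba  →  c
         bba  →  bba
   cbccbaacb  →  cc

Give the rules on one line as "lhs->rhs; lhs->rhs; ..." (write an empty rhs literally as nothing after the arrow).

aa->c; cb->

  | cbab => ab
  | caacaaa => cccaaa => cccca
  | bcc
  | cca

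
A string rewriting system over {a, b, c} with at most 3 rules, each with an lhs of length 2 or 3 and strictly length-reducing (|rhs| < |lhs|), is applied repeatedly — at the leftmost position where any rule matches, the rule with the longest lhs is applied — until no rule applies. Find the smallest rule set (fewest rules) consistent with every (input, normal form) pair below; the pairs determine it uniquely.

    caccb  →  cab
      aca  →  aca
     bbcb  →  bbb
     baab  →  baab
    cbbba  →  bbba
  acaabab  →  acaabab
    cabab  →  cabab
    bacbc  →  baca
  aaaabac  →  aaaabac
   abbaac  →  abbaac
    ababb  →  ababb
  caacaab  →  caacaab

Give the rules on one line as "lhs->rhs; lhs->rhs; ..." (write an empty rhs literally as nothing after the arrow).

cb->b; cbc->ca

  | caccb => cacb => cab
  | aca
  | bbcb => bbb
  | baab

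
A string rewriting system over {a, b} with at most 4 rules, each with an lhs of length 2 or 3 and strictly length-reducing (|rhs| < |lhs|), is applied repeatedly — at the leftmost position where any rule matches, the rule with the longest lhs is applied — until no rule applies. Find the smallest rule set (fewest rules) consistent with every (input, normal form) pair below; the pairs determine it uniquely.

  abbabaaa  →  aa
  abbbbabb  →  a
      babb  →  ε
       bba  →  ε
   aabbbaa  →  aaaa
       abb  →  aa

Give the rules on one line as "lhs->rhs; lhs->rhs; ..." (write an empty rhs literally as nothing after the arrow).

  | abbabaaa => abaaa => aa
  | abbbbabb => ababb => abaa => a
  | babb => baa => ε
  | bba => ε

baa->; bb->a; bba->; bbb->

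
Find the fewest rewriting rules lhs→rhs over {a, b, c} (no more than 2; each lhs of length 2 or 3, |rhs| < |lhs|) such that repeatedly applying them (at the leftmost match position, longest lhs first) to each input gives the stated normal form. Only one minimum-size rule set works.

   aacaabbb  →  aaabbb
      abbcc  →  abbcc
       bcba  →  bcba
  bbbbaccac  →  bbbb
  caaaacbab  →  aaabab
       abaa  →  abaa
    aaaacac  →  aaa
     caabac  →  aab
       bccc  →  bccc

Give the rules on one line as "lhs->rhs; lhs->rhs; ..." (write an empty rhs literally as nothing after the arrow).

  | aacaabbb => aaabbb
  | abbcc
  | bcba
  | bbbbaccac => bbbbcac => bbbbac => bbbb

ac->; ca->a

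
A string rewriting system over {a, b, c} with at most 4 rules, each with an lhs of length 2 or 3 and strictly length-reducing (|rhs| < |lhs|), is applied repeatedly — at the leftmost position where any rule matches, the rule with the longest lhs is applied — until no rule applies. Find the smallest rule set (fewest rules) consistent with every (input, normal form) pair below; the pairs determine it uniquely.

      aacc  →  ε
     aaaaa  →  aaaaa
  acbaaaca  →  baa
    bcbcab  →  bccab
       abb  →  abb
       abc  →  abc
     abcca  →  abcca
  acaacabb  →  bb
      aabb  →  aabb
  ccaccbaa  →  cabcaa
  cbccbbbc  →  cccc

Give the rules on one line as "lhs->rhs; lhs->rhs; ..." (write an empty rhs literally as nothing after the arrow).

ac->; aca->; cac->ab; cb->c

  | aacc => ac => ε
  | aaaaa
  | acbaaaca => baaaca => baa
  | bcbcab => bccab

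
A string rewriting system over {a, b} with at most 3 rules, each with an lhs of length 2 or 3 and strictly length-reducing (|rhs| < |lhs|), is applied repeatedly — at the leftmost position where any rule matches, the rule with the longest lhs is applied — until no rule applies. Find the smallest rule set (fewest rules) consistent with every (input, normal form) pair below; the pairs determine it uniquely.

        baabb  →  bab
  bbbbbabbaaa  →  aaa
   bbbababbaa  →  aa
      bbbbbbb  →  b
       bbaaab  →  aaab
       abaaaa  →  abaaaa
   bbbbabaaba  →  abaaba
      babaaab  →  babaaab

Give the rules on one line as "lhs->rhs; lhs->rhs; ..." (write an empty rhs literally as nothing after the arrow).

  | baabb => bab
  | bbbbbabbaaa => bbbabbaaa => babbaaa => bbaaa => aaa
  | bbbababbaa => bababbaa => babbaa => bbaa => aa
  | bbbbbbb => bbbbb => bbb => b

abb->b; bb->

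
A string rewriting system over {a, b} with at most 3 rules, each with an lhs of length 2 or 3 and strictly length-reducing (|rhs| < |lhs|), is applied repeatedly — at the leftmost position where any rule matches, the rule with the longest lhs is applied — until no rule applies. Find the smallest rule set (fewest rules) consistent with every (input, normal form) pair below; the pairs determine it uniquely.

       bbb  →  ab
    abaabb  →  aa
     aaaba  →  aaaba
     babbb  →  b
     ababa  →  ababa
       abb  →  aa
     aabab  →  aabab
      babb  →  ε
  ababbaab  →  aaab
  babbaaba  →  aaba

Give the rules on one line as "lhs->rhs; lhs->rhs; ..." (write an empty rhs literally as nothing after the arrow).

baa->; bb->a

  | bbb => ab
  | abaabb => abb => aa
  | aaaba
  | babbb => baab => b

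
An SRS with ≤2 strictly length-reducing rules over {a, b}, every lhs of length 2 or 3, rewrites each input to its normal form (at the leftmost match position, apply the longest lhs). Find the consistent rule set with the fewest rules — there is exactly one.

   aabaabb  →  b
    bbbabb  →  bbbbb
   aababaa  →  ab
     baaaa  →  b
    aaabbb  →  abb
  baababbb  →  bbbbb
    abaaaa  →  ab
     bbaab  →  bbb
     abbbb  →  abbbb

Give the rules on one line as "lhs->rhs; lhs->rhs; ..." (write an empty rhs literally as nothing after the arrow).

aab->; ba->b

  | aabaabb => aabb => b
  | bbbabb => bbbbb
  | aababaa => abaa => aba => ab
  | baaaa => baaa => baa => ba => b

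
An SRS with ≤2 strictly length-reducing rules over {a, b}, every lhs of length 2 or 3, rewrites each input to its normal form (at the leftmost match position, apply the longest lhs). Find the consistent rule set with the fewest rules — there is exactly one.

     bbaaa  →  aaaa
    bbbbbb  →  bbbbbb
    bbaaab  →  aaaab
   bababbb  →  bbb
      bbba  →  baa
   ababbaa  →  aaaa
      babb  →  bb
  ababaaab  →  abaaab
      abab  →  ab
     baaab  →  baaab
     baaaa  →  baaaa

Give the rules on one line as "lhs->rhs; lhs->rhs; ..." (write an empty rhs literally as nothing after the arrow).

  | bbaaa => aaaa
  | bbbbbb
  | bbaaab => aaaab
  | bababbb => babbb => bbb

bab->b; bba->aa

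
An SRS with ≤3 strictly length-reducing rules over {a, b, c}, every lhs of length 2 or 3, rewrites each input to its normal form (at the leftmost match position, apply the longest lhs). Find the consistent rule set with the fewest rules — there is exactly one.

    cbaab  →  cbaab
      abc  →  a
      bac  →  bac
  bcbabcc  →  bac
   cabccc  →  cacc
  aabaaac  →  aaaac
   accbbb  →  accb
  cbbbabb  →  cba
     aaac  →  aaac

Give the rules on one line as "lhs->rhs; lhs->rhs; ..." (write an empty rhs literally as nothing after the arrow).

aba->a; bb->; bc->

  | cbaab
  | abc => a
  | bac
  | bcbabcc => babcc => bac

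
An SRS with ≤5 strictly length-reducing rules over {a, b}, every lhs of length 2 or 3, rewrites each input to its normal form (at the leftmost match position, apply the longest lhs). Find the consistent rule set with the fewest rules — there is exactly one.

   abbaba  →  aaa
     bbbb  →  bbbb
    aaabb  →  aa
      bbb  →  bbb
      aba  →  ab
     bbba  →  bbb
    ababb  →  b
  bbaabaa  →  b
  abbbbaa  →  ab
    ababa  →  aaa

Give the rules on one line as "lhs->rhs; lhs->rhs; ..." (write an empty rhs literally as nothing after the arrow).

  | abbaba => ababa => aaa
  | bbbb
  | aaabb => abab => aa
  | bbb

aab->ba; abb->ab; ba->b; bab->a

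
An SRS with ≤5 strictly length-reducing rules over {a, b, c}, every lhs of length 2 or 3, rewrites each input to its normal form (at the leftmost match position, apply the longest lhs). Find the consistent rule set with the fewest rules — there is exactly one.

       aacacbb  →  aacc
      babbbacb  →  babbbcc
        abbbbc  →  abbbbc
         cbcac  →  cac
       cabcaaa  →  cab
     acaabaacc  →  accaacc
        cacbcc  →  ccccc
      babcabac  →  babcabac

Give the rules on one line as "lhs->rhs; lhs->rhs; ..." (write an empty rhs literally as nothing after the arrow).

aaa->b; aab->c; acb->cc; cb->

  | aacacbb => aacccb => aacc
  | babbbacb => babbbcc
  | abbbbc
  | cbcac => cac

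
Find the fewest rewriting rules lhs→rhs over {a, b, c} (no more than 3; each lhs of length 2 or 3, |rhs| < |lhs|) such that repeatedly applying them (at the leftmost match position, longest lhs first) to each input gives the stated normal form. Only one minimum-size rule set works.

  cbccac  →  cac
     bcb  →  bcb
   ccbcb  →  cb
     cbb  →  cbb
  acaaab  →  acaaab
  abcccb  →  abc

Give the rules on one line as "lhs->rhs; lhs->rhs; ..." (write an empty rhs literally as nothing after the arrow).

cbc->; ccb->

  | cbccac => cac
  | bcb
  | ccbcb => cb
  | cbb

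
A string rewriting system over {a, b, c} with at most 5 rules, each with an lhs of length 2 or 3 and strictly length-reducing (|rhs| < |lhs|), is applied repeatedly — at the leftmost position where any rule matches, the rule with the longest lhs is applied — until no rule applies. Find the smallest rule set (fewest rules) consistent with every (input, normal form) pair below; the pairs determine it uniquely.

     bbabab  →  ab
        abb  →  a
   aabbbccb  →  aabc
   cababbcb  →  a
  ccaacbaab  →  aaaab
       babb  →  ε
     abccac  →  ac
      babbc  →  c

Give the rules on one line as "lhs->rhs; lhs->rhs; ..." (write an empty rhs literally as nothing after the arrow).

ba->; bb->; ca->a; cb->

  | bbabab => abab => ab
  | abb => a
  | aabbbccb => aabccb => aabc
  | cababbcb => ababbcb => abbcb => acb => a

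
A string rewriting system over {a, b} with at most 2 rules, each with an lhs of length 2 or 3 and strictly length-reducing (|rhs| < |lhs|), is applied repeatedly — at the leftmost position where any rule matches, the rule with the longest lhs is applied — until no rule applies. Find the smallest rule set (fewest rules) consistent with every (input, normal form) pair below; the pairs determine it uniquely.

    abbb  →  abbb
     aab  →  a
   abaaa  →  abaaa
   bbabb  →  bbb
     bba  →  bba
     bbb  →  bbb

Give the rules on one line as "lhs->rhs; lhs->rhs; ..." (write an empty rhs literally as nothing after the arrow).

  | abbb
  | aab => a
  | abaaa
  | bbabb => bbb

aab->a; bab->b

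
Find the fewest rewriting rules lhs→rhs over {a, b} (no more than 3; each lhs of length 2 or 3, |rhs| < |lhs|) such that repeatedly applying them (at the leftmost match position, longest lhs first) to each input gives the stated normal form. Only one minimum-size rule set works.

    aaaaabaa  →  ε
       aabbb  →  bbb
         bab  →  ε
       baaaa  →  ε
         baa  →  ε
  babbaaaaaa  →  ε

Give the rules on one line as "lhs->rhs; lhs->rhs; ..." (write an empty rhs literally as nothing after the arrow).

  | aaaaabaa => aaabaa => abaa => aa => ε
  | aabbb => bbb
  | bab => ab => ε
  | baaaa => aaaa => aa => ε

aa->; ab->; ba->a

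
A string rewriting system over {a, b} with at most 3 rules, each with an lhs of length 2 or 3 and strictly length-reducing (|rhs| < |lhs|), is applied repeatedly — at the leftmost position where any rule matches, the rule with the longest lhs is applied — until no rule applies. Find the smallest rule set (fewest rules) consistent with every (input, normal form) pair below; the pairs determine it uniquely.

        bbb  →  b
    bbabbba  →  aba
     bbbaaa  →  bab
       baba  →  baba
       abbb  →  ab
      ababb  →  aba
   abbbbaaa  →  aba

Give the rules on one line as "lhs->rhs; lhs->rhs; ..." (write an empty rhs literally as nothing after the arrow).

aaa->ab; bb->

  | bbb => b
  | bbabbba => abbba => aba
  | bbbaaa => baaa => bab
  | baba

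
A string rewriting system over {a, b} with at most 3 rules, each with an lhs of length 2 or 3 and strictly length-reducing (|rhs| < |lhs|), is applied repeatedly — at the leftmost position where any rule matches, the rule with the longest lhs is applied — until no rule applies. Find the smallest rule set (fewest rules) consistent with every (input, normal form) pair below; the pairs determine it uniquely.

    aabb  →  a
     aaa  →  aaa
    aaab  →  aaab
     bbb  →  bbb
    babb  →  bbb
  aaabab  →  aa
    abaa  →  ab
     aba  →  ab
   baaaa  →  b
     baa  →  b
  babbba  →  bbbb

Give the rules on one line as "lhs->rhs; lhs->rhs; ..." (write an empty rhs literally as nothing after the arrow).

  | aabb => a
  | aaa
  | aaab
  | bbb

abb->; ba->b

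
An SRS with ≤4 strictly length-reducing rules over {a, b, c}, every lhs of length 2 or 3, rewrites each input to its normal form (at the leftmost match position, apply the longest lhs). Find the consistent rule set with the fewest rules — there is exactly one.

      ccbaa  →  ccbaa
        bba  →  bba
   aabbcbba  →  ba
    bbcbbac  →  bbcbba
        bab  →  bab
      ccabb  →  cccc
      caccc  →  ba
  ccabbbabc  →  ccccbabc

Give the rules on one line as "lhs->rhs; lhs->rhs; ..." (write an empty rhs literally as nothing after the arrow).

abb->cc; ac->a; acb->; cac->ba

  | ccbaa
  | bba
  | aabbcbba => acccbba => accbba => acbba => ba
  | bbcbbac => bbcbba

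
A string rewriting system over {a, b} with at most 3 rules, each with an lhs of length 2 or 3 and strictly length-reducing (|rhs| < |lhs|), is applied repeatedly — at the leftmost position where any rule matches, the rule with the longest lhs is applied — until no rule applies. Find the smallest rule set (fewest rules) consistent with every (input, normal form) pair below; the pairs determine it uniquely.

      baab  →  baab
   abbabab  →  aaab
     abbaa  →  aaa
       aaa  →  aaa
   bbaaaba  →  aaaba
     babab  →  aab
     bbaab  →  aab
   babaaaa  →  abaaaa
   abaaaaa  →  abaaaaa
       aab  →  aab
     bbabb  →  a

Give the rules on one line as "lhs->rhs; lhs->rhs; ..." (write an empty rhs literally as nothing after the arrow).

  | baab
  | abbabab => aabab => aaab
  | abbaa => aaa
  | aaa

bab->ab; bb->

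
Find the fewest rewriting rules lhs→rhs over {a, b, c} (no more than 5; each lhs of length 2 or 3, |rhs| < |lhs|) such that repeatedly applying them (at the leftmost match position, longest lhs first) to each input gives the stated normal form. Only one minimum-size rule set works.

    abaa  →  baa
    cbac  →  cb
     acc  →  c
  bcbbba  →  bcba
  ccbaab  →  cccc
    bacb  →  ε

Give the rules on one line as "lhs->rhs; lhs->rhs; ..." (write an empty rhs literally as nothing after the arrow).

  | abaa => baa
  | cbac => cb
  | acc => c
  | bcbbba => bcba

ab->b; ac->; bab->cc; bb->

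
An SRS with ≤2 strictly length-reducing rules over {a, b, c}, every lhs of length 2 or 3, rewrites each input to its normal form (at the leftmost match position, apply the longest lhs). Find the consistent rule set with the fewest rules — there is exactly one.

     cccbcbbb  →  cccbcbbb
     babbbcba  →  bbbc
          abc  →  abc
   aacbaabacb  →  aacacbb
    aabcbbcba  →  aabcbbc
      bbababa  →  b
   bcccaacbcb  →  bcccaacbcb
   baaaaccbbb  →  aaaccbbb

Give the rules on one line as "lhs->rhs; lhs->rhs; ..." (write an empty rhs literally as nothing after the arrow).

  | cccbcbbb
  | babbbcba => bbbcba => bbbc
  | abc
  | aacbaabacb => aacabacb => aacacbb

ba->; bac->cb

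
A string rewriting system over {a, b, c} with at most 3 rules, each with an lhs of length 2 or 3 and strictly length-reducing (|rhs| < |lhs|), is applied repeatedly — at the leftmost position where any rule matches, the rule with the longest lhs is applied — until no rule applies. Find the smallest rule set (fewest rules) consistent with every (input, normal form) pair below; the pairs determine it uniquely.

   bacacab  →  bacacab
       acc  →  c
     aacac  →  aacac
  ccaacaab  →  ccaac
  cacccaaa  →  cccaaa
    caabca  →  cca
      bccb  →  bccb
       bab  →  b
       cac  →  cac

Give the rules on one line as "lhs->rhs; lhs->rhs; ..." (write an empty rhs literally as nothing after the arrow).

aab->; acc->c; bab->b

  | bacacab
  | acc => c
  | aacac
  | ccaacaab => ccaac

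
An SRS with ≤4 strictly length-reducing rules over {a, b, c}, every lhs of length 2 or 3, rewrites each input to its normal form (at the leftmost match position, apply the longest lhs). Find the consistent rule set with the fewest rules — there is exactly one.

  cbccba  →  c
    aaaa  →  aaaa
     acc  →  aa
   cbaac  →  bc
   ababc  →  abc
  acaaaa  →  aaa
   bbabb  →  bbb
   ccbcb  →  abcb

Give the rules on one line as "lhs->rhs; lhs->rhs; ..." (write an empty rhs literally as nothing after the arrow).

  | cbccba => cbaba => cba => c
  | aaaa
  | acc => aa
  | cbaac => cac => bc

ba->; ca->b; cc->a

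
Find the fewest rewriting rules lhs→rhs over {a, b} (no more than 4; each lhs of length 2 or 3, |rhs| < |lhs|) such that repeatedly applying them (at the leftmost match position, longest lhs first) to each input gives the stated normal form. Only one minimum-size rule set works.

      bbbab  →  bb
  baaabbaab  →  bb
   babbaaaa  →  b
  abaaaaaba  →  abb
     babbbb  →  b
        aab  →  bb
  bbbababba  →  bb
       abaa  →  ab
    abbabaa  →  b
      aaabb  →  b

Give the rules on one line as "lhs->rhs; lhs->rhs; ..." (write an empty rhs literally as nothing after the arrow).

  | bbbab => aaab => bab => bb
  | baaabbaab => baabbaab => babbaab => bbbaab => aaaab => baab => bab => bb
  | babbaaaa => bbbaaaa => aaaaaa => baaaa => baaa => baa => ba => b
  | abaaaaaba => abaaaaba => abaaaba => abaaba => ababa => abba => abb

aa->b; ba->b; bbb->aa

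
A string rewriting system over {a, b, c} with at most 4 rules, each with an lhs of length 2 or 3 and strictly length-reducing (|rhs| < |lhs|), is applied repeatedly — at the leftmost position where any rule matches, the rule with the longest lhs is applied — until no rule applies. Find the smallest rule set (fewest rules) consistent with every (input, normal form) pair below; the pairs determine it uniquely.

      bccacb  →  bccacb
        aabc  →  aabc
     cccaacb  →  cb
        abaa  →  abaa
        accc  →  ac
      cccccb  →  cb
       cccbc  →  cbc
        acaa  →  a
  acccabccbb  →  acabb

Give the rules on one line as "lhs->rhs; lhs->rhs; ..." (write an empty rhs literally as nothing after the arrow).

caa->; ccb->; ccc->c

  | bccacb
  | aabc
  | cccaacb => caacb => cb
  | abaa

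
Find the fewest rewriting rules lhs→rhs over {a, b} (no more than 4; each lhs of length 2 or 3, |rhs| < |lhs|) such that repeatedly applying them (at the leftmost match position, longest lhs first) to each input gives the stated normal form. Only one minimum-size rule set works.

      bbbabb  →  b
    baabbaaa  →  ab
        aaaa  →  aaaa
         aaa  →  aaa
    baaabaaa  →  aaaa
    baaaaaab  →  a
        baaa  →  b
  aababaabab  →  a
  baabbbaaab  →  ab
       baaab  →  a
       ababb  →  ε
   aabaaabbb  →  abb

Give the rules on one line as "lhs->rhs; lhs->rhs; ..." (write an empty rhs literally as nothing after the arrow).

aab->; ba->b; bab->a

  | bbbabb => bbab => ba => b
  | baabbaaa => babbaaa => abaaa => abaa => aba => ab
  | aaaa
  | aaa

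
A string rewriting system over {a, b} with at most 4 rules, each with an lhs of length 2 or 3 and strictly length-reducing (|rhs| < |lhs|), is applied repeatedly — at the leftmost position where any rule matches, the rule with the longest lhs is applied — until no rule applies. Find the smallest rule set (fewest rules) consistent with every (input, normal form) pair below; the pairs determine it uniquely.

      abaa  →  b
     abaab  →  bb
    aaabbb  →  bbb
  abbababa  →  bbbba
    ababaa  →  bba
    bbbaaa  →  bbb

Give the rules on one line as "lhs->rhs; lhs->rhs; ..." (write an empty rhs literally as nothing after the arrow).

aa->a; aaa->; ab->b; aba->ab

  | abaa => aba => ab => b
  | abaab => abab => abb => bb
  | aaabbb => bbb
  | abbababa => bbababa => bbabba => bbbba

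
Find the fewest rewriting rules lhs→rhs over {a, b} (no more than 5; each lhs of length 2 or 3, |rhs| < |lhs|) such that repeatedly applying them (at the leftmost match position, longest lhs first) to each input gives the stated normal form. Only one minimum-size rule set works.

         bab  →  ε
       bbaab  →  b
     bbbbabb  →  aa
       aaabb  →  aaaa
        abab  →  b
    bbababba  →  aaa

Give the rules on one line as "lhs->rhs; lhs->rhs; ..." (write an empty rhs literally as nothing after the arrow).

ab->b; aba->a; abb->aa; bb->

  | bab => bb => ε
  | bbaab => aab => ab => b
  | bbbbabb => bbabb => abb => aa
  | aaabb => aaaa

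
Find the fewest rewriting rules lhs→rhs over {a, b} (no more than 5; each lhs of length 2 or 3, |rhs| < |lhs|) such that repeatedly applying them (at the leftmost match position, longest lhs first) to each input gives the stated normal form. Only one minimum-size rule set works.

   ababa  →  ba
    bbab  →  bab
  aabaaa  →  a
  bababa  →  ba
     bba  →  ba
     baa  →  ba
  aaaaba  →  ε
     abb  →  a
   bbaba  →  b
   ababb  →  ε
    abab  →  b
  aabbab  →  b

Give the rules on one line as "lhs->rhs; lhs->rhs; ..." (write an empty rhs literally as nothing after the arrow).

  | ababa => ba
  | bbab => bab
  | aabaaa => abaaa => aa => a
  | bababa => bba => ba

aa->a; aba->; bb->; bba->ba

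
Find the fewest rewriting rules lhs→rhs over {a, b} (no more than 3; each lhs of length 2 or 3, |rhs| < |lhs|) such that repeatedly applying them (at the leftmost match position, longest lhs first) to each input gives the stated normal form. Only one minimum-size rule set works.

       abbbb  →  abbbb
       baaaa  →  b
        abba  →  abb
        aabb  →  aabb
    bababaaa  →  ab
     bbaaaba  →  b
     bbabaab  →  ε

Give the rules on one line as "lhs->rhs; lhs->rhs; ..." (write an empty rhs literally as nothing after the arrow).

ba->b; bab->

  | abbbb
  | baaaa => baaa => baa => ba => b
  | abba => abb
  | aabb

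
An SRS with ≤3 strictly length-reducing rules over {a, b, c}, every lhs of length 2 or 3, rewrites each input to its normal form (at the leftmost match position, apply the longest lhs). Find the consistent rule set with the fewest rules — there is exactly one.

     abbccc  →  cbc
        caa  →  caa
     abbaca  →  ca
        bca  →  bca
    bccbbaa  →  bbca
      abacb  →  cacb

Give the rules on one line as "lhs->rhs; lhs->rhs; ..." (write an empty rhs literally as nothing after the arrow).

ab->c; ba->c; cc->

  | abbccc => cbccc => cbc
  | caa
  | abbaca => cbaca => ccca => ca
  | bca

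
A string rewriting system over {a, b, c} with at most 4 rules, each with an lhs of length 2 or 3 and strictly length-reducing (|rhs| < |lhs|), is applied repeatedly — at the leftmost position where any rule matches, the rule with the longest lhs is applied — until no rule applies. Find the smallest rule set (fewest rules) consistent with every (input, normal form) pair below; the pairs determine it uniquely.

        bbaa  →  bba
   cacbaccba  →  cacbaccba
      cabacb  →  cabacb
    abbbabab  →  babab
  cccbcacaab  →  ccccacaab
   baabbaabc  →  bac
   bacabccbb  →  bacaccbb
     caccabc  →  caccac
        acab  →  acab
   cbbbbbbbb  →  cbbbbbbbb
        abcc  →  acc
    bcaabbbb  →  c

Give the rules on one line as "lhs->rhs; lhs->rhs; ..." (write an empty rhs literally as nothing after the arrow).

  | bbaa => bba
  | cacbaccba
  | cabacb
  | abbbabab => babab

abb->; baa->ba; bc->c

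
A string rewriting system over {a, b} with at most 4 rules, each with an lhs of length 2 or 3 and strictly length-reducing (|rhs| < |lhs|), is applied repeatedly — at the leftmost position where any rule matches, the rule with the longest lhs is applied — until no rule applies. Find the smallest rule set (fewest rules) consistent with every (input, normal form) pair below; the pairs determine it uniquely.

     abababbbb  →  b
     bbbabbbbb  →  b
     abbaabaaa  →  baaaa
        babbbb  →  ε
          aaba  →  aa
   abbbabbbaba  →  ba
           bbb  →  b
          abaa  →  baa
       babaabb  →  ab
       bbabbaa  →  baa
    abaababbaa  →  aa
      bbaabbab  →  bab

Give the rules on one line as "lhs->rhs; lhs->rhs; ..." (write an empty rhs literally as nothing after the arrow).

  | abababbbb => bababbbb => bbabbbb => abbbb => bbb => b
  | bbbabbbbb => babbbbb => bbbbb => bbb => b
  | abbaabaaa => baabaaa => baaaa
  | babbbb => bbbb => bb => ε

aab->a; aba->ba; abb->b; bb->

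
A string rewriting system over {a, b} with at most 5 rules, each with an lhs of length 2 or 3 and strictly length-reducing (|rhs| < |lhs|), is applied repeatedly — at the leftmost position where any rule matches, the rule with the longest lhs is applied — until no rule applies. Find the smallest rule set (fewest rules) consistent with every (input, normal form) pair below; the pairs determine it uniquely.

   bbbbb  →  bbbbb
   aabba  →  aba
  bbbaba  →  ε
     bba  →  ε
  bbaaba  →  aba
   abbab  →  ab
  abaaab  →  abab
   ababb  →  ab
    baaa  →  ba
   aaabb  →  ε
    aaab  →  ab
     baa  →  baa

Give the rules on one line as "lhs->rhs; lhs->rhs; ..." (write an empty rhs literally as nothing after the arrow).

  | bbbbb
  | aabba => aba
  | bbbaba => bba => ε
  | bba => ε

aaa->a; aab->a; abb->; bba->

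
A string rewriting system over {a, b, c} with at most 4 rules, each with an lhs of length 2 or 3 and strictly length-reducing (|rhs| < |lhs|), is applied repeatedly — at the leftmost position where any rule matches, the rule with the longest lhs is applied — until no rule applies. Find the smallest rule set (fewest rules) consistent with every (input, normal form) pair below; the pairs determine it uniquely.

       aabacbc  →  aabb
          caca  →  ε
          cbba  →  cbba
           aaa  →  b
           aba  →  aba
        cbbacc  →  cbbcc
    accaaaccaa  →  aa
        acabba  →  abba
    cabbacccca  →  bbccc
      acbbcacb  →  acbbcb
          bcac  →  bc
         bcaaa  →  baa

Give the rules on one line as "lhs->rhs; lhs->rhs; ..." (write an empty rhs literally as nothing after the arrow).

  | aabacbc => aabcbc => aabb
  | caca => ca => ε
  | cbba
  | aaa => b

aaa->b; bac->bc; ca->; cbc->b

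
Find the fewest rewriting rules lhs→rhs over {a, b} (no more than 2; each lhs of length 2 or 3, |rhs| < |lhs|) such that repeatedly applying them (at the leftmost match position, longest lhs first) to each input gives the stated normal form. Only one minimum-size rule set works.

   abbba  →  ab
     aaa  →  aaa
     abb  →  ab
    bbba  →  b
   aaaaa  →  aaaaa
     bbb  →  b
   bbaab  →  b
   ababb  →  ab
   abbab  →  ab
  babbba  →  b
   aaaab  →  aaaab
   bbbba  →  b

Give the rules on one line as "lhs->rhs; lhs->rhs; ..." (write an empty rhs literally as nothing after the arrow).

ba->b; bb->b

  | abbba => abba => aba => ab
  | aaa
  | abb => ab
  | bbba => bba => ba => b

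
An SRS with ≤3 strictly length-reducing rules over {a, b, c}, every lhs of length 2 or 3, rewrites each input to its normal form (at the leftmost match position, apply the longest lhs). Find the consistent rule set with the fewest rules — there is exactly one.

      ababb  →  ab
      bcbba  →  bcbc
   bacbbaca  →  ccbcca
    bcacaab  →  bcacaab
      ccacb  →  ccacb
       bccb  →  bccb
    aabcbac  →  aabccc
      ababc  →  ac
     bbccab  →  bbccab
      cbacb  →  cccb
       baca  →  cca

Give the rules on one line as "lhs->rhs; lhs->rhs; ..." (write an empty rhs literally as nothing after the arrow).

  | ababb => ab
  | bcbba => bcbc
  | bacbbaca => ccbbaca => ccbcca
  | bcacaab

ba->c; bab->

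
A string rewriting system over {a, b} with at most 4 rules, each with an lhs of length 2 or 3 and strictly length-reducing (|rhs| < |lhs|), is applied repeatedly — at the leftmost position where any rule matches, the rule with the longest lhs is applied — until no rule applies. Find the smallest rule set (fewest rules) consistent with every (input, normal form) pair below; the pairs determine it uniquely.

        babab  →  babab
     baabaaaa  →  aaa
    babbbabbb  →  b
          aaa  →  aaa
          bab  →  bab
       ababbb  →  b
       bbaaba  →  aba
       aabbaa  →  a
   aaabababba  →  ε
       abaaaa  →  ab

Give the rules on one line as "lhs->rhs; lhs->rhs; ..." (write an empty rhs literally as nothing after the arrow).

  | babab
  | baabaaaa => bbaaaa => aaa
  | babbbabbb => bbbbabbb => bbbabbb => bbabbb => bbb => bb => b
  | aaa

abb->bb; baa->b; bb->b; bba->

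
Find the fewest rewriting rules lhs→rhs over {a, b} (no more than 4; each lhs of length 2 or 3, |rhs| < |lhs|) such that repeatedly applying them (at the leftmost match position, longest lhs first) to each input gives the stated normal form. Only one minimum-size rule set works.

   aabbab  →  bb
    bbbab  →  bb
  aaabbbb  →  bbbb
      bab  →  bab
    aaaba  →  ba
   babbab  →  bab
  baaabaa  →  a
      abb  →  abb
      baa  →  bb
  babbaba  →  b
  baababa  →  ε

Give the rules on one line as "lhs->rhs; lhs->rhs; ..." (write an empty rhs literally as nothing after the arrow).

aa->b; aaa->; aba->; bba->

  | aabbab => bbbab => bb
  | bbbab => bb
  | aaabbbb => bbbb
  | bab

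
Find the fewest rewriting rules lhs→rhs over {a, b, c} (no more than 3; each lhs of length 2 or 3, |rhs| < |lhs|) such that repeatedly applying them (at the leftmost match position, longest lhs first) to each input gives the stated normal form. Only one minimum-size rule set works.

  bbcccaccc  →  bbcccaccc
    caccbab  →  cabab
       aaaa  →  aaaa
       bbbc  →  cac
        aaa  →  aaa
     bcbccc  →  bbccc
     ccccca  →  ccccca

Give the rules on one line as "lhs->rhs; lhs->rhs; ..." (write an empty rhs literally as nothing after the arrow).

  | bbcccaccc
  | caccbab => cacbab => cabab
  | aaaa
  | bbbc => cac

bbb->ca; cb->b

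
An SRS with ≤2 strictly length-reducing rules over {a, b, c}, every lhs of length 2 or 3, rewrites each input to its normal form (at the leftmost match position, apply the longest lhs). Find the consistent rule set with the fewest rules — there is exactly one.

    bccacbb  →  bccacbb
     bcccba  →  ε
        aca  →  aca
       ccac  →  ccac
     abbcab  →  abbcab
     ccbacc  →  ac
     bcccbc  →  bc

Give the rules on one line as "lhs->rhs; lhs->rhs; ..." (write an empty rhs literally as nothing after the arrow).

ba->; ccc->a

  | bccacbb
  | bcccba => baba => ba => ε
  | aca
  | ccac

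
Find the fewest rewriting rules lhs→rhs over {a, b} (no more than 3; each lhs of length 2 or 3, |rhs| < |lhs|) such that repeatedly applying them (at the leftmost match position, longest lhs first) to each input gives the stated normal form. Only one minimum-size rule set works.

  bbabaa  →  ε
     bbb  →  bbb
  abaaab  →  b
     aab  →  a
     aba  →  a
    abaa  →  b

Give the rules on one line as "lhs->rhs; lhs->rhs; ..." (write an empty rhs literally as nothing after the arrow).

aa->b; aab->a; ba->

  | bbabaa => bbaa => ba => ε
  | bbb
  | abaaab => aaab => bab => b
  | aab => a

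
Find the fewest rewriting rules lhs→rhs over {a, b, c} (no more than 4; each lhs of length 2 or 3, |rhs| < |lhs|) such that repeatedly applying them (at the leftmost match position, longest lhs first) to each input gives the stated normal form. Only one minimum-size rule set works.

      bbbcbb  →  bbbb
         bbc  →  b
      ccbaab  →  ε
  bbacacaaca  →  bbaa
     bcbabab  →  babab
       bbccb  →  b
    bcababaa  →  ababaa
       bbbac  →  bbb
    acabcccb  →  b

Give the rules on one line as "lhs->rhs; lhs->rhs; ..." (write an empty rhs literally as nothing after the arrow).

  | bbbcbb => bbbb
  | bbc => b
  | ccbaab => cbaab => baab => bc => ε
  | bbacacaaca => bbacaaca => bbaaca => bbaa

aab->c; ac->; bc->; cb->b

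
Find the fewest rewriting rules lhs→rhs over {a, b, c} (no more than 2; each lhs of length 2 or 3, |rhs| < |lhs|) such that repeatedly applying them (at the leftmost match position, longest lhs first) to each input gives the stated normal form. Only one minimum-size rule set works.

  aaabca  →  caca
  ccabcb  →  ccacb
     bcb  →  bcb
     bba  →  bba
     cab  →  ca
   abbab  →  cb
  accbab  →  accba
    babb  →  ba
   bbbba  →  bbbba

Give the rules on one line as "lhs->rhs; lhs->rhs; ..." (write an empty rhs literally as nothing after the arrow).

aa->c; ab->a

  | aaabca => cabca => caca
  | ccabcb => ccacb
  | bcb
  | bba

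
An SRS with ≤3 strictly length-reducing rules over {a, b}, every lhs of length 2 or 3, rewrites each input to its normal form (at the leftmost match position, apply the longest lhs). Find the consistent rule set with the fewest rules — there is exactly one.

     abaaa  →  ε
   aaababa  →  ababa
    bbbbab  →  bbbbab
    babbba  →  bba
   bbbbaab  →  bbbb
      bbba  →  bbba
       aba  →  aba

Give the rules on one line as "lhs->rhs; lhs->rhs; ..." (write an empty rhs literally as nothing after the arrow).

aa->; abb->; baa->

  | abaaa => aa => ε
  | aaababa => ababa
  | bbbbab
  | babbba => bba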